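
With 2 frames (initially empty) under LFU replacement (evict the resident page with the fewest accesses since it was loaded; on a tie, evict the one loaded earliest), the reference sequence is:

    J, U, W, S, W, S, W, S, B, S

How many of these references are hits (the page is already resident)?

5

J: fault, frames (J)
U: fault, frames (J U)
W: fault, evict J, frames (U W)
S: fault, evict U, frames (W S)
W: hit
S: hit
W: hit
S: hit
B: fault, evict W, frames (S B)
S: hit
Hits: 5.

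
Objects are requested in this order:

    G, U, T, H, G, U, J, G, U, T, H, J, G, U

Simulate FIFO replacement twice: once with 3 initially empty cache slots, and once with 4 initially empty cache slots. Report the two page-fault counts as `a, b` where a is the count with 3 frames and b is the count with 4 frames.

11, 12

3 frames: F F F F F F F . . F F . F F → 11 faults.
4 frames: F F F F . . F F F F F F F F → 12 faults.
12 > 11: adding a frame increased faults — Belady's anomaly.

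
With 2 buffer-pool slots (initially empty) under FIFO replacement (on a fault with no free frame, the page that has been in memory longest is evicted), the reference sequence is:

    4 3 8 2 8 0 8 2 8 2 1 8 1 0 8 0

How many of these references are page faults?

4: fault, frames [4]
3: fault, frames [4, 3]
8: fault, evict 4, frames [3, 8]
2: fault, evict 3, frames [8, 2]
8: hit
0: fault, evict 8, frames [2, 0]
8: fault, evict 2, frames [0, 8]
2: fault, evict 0, frames [8, 2]
8: hit
2: hit
1: fault, evict 8, frames [2, 1]
8: fault, evict 2, frames [1, 8]
1: hit
0: fault, evict 1, frames [8, 0]
8: hit
0: hit
Page faults: 10.

10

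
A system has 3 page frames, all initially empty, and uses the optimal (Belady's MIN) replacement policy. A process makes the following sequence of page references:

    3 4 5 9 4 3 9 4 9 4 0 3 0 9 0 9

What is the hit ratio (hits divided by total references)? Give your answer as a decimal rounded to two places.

3: miss, frames (3)
4: miss, frames (3 4)
5: miss, frames (3 4 5)
9: miss, evict 5, frames (3 4 9)
4: hit
3: hit
9: hit
4: hit
9: hit
4: hit
0: miss, evict 4, frames (3 9 0)
3: hit
0: hit
9: hit
0: hit
9: hit
Hits: 11 of 16 references → 11/16 = 0.6875.

0.69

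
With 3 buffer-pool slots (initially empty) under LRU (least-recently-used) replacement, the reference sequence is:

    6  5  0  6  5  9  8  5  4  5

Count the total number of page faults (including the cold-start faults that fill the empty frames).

6

6 -> fault, frames {6}
5 -> fault, frames {6,5}
0 -> fault, frames {6,5,0}
6 -> hit
5 -> hit
9 -> fault, evict 0, frames {6,5,9}
8 -> fault, evict 6, frames {5,9,8}
5 -> hit
4 -> fault, evict 9, frames {8,5,4}
5 -> hit
Page faults: 6.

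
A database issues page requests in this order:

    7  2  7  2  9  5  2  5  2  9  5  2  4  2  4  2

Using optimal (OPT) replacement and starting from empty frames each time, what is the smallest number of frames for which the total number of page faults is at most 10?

2

f=1: 16 faults
f=2: 7 faults
f=3: 5 faults
f=4: 5 faults
f=5: 5 faults
Smallest f with faults ≤ 10 is 2.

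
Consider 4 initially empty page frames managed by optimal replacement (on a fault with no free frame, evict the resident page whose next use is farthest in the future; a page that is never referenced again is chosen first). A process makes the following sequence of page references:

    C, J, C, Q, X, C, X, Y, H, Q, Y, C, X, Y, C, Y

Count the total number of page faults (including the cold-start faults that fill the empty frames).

7

C → fault, frames (C)
J → fault, frames (C J)
C → hit
Q → fault, frames (C J Q)
X → fault, frames (C J Q X)
C → hit
X → hit
Y → fault, evict J, frames (C Q X Y)
H → fault, evict X, frames (C Q Y H)
Q → hit
Y → hit
C → hit
X → fault, evict H, frames (C Q Y X)
Y → hit
C → hit
Y → hit
Page faults: 7.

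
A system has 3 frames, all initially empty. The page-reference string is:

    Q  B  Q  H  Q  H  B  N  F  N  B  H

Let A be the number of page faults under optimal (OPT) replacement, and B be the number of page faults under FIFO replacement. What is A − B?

-1

Under OPT: F F . F . . . F F . . F → 6 faults.
Under FIFO: F F . F . . . F F . F F → 7 faults.
A − B = 6 − 7 = -1.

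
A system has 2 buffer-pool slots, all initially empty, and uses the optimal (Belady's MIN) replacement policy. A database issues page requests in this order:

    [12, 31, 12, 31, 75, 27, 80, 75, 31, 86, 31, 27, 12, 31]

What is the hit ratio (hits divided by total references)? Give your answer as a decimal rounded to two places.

0.36

12 → fault, frames [12]
31 → fault, frames [12, 31]
12 → hit
31 → hit
75 → fault, evict 12, frames [31, 75]
27 → fault, evict 31, frames [75, 27]
80 → fault, evict 27, frames [75, 80]
75 → hit
31 → fault, evict 80, frames [75, 31]
86 → fault, evict 75, frames [31, 86]
31 → hit
27 → fault, evict 86, frames [31, 27]
12 → fault, evict 27, frames [31, 12]
31 → hit
Hits: 5 of 14 references → 5/14 = 0.3571.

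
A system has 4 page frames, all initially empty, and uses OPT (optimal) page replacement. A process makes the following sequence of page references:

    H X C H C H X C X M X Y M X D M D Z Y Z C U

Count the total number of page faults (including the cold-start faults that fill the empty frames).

H → miss, frames (H)
X → miss, frames (H X)
C → miss, frames (H X C)
H → hit
C → hit
H → hit
X → hit
C → hit
X → hit
M → miss, frames (H X C M)
X → hit
Y → miss, evict H, frames (X C M Y)
M → hit
X → hit
D → miss, evict X, frames (C M Y D)
M → hit
D → hit
Z → miss, evict D, frames (C M Y Z)
Y → hit
Z → hit
C → hit
U → miss, evict Z, frames (C M Y U)
Page faults: 8.

8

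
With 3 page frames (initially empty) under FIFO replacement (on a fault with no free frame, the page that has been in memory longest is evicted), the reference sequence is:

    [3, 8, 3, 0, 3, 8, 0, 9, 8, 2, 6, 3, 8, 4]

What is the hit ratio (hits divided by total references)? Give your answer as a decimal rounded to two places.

3 -> fault, frames (3)
8 -> fault, frames (3 8)
3 -> hit
0 -> fault, frames (3 8 0)
3 -> hit
8 -> hit
0 -> hit
9 -> fault, evict 3, frames (8 0 9)
8 -> hit
2 -> fault, evict 8, frames (0 9 2)
6 -> fault, evict 0, frames (9 2 6)
3 -> fault, evict 9, frames (2 6 3)
8 -> fault, evict 2, frames (6 3 8)
4 -> fault, evict 6, frames (3 8 4)
Hits: 5 of 14 references → 5/14 = 0.3571.

0.36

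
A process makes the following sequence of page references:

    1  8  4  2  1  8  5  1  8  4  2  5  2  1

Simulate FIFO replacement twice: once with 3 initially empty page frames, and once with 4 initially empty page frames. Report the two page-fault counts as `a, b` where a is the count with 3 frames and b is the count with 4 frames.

3 frames: F F F F F F F . . F F . . F → 10 faults.
4 frames: F F F F . . F F F F F F . F → 11 faults.
11 > 10: adding a frame increased faults — Belady's anomaly.

10, 11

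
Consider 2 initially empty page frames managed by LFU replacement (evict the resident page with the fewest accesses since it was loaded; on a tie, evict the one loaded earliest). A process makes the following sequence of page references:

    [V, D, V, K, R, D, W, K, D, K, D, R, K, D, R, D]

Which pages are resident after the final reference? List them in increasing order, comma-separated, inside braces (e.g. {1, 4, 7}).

{D, V}

V -> fault, frames [V]
D -> fault, frames [V, D]
V -> hit
K -> fault, evict D, frames [V, K]
R -> fault, evict K, frames [V, R]
D -> fault, evict R, frames [V, D]
W -> fault, evict D, frames [V, W]
K -> fault, evict W, frames [V, K]
D -> fault, evict K, frames [V, D]
K -> fault, evict D, frames [V, K]
D -> fault, evict K, frames [V, D]
R -> fault, evict D, frames [V, R]
K -> fault, evict R, frames [V, K]
D -> fault, evict K, frames [V, D]
R -> fault, evict D, frames [V, R]
D -> fault, evict R, frames [V, D]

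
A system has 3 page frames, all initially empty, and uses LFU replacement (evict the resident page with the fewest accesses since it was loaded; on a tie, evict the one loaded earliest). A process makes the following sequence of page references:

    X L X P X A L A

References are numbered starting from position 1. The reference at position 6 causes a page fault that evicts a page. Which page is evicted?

pos 1: X → miss, frames (X)
pos 2: L → miss, frames (X L)
pos 3: X → hit
pos 4: P → miss, frames (X L P)
pos 5: X → hit
pos 6: A → miss, evict L, frames (X P A)
At position 6, page L is evicted.

L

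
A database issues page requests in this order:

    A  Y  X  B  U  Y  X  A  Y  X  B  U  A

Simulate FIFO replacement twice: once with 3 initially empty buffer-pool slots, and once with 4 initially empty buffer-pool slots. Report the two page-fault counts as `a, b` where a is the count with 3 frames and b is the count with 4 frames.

10, 11

3 frames: F F F F F F F F . . F F . → 10 faults.
4 frames: F F F F F . . F F F F F F → 11 faults.
11 > 10: adding a frame increased faults — Belady's anomaly.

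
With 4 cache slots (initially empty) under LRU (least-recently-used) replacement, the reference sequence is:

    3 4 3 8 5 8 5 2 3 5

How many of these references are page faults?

3 -> miss, frames {3}
4 -> miss, frames {3,4}
3 -> hit
8 -> miss, frames {4,3,8}
5 -> miss, frames {4,3,8,5}
8 -> hit
5 -> hit
2 -> miss, evict 4, frames {3,8,5,2}
3 -> hit
5 -> hit
Page faults: 5.

5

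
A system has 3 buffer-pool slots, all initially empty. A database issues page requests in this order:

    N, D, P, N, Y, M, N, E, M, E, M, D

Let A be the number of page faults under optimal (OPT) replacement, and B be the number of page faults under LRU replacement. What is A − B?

-1

Under OPT: F F F . F F . F . . . . → 6 faults.
Under LRU: F F F . F F . F . . . F → 7 faults.
A − B = 6 − 7 = -1.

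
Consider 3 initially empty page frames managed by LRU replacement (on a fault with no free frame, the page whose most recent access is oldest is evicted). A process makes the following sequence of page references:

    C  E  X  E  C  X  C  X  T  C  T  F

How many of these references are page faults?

C → miss, frames [C]
E → miss, frames [C, E]
X → miss, frames [C, E, X]
E → hit
C → hit
X → hit
C → hit
X → hit
T → miss, evict E, frames [C, X, T]
C → hit
T → hit
F → miss, evict X, frames [C, T, F]
Page faults: 5.

5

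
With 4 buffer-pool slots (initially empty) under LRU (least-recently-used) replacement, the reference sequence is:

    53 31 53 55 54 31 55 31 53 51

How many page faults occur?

53 -> miss, frames (53)
31 -> miss, frames (53 31)
53 -> hit
55 -> miss, frames (31 53 55)
54 -> miss, frames (31 53 55 54)
31 -> hit
55 -> hit
31 -> hit
53 -> hit
51 -> miss, evict 54, frames (55 31 53 51)
Page faults: 5.

5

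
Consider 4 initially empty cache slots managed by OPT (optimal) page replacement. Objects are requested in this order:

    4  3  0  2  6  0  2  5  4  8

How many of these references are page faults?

7

4 -> fault, frames [4]
3 -> fault, frames [4, 3]
0 -> fault, frames [4, 3, 0]
2 -> fault, frames [4, 3, 0, 2]
6 -> fault, evict 3, frames [4, 0, 2, 6]
0 -> hit
2 -> hit
5 -> fault, evict 6, frames [4, 0, 2, 5]
4 -> hit
8 -> fault, evict 5, frames [4, 0, 2, 8]
Page faults: 7.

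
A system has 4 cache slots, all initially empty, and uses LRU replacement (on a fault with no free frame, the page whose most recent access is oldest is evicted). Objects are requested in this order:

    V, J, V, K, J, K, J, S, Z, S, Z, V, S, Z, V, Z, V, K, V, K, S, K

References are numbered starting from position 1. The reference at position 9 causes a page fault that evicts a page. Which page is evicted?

pos 1: V: fault, frames {V}
pos 2: J: fault, frames {V,J}
pos 3: V: hit
pos 4: K: fault, frames {J,V,K}
pos 5: J: hit
pos 6: K: hit
pos 7: J: hit
pos 8: S: fault, frames {V,K,J,S}
pos 9: Z: fault, evict V, frames {K,J,S,Z}
At position 9, page V is evicted.

V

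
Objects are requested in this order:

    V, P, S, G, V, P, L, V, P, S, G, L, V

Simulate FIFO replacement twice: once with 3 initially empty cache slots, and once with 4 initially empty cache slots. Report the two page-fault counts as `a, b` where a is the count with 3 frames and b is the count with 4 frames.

10, 11

3 frames: F F F F F F F . . F F . F → 10 faults.
4 frames: F F F F . . F F F F F F F → 11 faults.
11 > 10: adding a frame increased faults — Belady's anomaly.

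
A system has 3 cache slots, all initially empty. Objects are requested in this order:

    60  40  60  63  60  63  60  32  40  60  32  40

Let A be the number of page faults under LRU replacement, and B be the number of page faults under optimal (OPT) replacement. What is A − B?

Under LRU: F F . F . . . F F . . . → 5 faults.
Under OPT: F F . F . . . F . . . . → 4 faults.
A − B = 5 − 4 = 1.

1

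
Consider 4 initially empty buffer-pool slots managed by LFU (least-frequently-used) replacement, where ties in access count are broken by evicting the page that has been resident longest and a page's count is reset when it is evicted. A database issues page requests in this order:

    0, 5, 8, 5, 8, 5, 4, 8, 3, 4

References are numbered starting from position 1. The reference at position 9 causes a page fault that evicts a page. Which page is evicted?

pos 1: 0 → fault, frames {0}
pos 2: 5 → fault, frames {0,5}
pos 3: 8 → fault, frames {0,5,8}
pos 4: 5 → hit
pos 5: 8 → hit
pos 6: 5 → hit
pos 7: 4 → fault, frames {0,5,8,4}
pos 8: 8 → hit
pos 9: 3 → fault, evict 0, frames {5,8,4,3}
At position 9, page 0 is evicted.

0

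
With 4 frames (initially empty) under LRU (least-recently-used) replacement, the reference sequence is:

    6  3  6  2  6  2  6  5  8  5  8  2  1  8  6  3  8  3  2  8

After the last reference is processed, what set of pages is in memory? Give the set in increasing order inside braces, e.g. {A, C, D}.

6 -> fault, frames (6)
3 -> fault, frames (6 3)
6 -> hit
2 -> fault, frames (3 6 2)
6 -> hit
2 -> hit
6 -> hit
5 -> fault, frames (3 2 6 5)
8 -> fault, evict 3, frames (2 6 5 8)
5 -> hit
8 -> hit
2 -> hit
1 -> fault, evict 6, frames (5 8 2 1)
8 -> hit
6 -> fault, evict 5, frames (2 1 8 6)
3 -> fault, evict 2, frames (1 8 6 3)
8 -> hit
3 -> hit
2 -> fault, evict 1, frames (6 8 3 2)
8 -> hit

{2, 3, 6, 8}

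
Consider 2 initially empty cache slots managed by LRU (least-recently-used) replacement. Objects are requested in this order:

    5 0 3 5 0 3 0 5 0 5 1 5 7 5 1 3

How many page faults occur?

11

5 → fault, frames (5)
0 → fault, frames (5 0)
3 → fault, evict 5, frames (0 3)
5 → fault, evict 0, frames (3 5)
0 → fault, evict 3, frames (5 0)
3 → fault, evict 5, frames (0 3)
0 → hit
5 → fault, evict 3, frames (0 5)
0 → hit
5 → hit
1 → fault, evict 0, frames (5 1)
5 → hit
7 → fault, evict 1, frames (5 7)
5 → hit
1 → fault, evict 7, frames (5 1)
3 → fault, evict 5, frames (1 3)
Page faults: 11.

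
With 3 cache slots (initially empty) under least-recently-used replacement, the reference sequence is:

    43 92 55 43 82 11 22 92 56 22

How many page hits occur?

43: miss, frames [43]
92: miss, frames [43, 92]
55: miss, frames [43, 92, 55]
43: hit
82: miss, evict 92, frames [55, 43, 82]
11: miss, evict 55, frames [43, 82, 11]
22: miss, evict 43, frames [82, 11, 22]
92: miss, evict 82, frames [11, 22, 92]
56: miss, evict 11, frames [22, 92, 56]
22: hit
Hits: 2.

2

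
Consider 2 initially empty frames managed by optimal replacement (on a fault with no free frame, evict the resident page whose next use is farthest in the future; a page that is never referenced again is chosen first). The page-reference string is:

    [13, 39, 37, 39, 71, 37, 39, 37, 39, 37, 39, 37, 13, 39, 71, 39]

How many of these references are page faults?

7

13 → miss, frames {13}
39 → miss, frames {13,39}
37 → miss, evict 13, frames {39,37}
39 → hit
71 → miss, evict 39, frames {37,71}
37 → hit
39 → miss, evict 71, frames {37,39}
37 → hit
39 → hit
37 → hit
39 → hit
37 → hit
13 → miss, evict 37, frames {39,13}
39 → hit
71 → miss, evict 13, frames {39,71}
39 → hit
Page faults: 7.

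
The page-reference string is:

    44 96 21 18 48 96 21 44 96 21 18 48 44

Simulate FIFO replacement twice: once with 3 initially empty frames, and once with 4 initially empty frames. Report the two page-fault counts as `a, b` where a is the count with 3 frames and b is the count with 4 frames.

10, 11

3 frames: F F F F F F F F . . F F . → 10 faults.
4 frames: F F F F F . . F F F F F F → 11 faults.
11 > 10: adding a frame increased faults — Belady's anomaly.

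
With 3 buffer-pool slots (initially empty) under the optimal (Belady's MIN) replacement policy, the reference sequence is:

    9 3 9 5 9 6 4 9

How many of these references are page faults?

9: miss, frames (9)
3: miss, frames (9 3)
9: hit
5: miss, frames (9 3 5)
9: hit
6: miss, evict 5, frames (9 3 6)
4: miss, evict 6, frames (9 3 4)
9: hit
Page faults: 5.

5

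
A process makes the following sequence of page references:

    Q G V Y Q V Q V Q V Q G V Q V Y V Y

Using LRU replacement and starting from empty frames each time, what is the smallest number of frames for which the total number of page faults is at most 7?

f=1: 18 faults
f=2: 10 faults
f=3: 7 faults
f=4: 4 faults
Smallest f with faults ≤ 7 is 3.

3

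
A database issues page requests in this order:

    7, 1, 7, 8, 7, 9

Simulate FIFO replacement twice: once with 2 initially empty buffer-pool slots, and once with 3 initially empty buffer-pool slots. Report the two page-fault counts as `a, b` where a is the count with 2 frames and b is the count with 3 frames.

2 frames: F F . F F F → 5 faults.
3 frames: F F . F . F → 4 faults.
4 < 5: adding a frame reduced faults, as is typical.

5, 4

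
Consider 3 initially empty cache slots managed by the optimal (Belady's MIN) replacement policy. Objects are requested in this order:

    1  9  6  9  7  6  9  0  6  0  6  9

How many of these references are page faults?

1 -> fault, frames (1)
9 -> fault, frames (1 9)
6 -> fault, frames (1 9 6)
9 -> hit
7 -> fault, evict 1, frames (9 6 7)
6 -> hit
9 -> hit
0 -> fault, evict 7, frames (9 6 0)
6 -> hit
0 -> hit
6 -> hit
9 -> hit
Page faults: 5.

5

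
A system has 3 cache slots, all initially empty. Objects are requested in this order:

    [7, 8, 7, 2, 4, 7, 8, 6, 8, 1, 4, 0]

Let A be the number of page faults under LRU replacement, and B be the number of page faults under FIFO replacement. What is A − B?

Under LRU: F F . F F . F F . F F F → 9 faults.
Under FIFO: F F . F F F F F . F F F → 10 faults.
A − B = 9 − 10 = -1.

-1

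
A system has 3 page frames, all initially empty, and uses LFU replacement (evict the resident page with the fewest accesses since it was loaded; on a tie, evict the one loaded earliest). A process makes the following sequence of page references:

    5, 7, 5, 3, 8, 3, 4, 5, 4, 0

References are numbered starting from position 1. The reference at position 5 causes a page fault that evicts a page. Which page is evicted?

7

pos 1: 5: fault, frames {5}
pos 2: 7: fault, frames {5,7}
pos 3: 5: hit
pos 4: 3: fault, frames {5,7,3}
pos 5: 8: fault, evict 7, frames {5,3,8}
At position 5, page 7 is evicted.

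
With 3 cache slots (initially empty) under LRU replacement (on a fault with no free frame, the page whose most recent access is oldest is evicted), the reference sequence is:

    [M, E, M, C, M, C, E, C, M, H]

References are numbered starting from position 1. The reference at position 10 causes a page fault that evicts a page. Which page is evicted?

pos 1: M: fault, frames [M]
pos 2: E: fault, frames [M, E]
pos 3: M: hit
pos 4: C: fault, frames [E, M, C]
pos 5: M: hit
pos 6: C: hit
pos 7: E: hit
pos 8: C: hit
pos 9: M: hit
pos 10: H: fault, evict E, frames [C, M, H]
At position 10, page E is evicted.

E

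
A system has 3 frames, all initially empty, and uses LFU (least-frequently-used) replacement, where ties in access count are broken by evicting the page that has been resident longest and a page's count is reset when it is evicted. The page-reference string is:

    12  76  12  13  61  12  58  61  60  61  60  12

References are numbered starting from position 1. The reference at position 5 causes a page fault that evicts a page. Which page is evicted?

76

pos 1: 12 -> miss, frames [12]
pos 2: 76 -> miss, frames [12, 76]
pos 3: 12 -> hit
pos 4: 13 -> miss, frames [12, 76, 13]
pos 5: 61 -> miss, evict 76, frames [12, 13, 61]
At position 5, page 76 is evicted.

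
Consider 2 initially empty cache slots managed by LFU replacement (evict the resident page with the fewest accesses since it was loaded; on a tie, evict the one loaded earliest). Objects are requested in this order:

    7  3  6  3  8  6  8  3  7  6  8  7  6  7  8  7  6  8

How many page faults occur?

16

7 -> fault, frames {7}
3 -> fault, frames {7,3}
6 -> fault, evict 7, frames {3,6}
3 -> hit
8 -> fault, evict 6, frames {3,8}
6 -> fault, evict 8, frames {3,6}
8 -> fault, evict 6, frames {3,8}
3 -> hit
7 -> fault, evict 8, frames {3,7}
6 -> fault, evict 7, frames {3,6}
8 -> fault, evict 6, frames {3,8}
7 -> fault, evict 8, frames {3,7}
6 -> fault, evict 7, frames {3,6}
7 -> fault, evict 6, frames {3,7}
8 -> fault, evict 7, frames {3,8}
7 -> fault, evict 8, frames {3,7}
6 -> fault, evict 7, frames {3,6}
8 -> fault, evict 6, frames {3,8}
Page faults: 16.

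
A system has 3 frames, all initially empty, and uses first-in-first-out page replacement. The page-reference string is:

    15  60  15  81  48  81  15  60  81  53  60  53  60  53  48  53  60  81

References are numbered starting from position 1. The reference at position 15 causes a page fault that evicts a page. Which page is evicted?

pos 1: 15: fault, frames [15]
pos 2: 60: fault, frames [15, 60]
pos 3: 15: hit
pos 4: 81: fault, frames [15, 60, 81]
pos 5: 48: fault, evict 15, frames [60, 81, 48]
pos 6: 81: hit
pos 7: 15: fault, evict 60, frames [81, 48, 15]
pos 8: 60: fault, evict 81, frames [48, 15, 60]
pos 9: 81: fault, evict 48, frames [15, 60, 81]
pos 10: 53: fault, evict 15, frames [60, 81, 53]
pos 11: 60: hit
pos 12: 53: hit
pos 13: 60: hit
pos 14: 53: hit
pos 15: 48: fault, evict 60, frames [81, 53, 48]
At position 15, page 60 is evicted.

60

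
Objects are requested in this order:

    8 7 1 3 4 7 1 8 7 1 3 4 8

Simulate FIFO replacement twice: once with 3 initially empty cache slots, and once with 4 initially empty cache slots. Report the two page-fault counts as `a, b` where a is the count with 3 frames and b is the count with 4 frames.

10, 11

3 frames: F F F F F F F F . . F F . → 10 faults.
4 frames: F F F F F . . F F F F F F → 11 faults.
11 > 10: adding a frame increased faults — Belady's anomaly.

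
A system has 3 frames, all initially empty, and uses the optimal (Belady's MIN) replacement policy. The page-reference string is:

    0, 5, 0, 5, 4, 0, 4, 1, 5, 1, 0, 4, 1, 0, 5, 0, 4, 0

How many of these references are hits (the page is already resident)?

0: fault, frames (0)
5: fault, frames (0 5)
0: hit
5: hit
4: fault, frames (0 5 4)
0: hit
4: hit
1: fault, evict 4, frames (0 5 1)
5: hit
1: hit
0: hit
4: fault, evict 5, frames (0 1 4)
1: hit
0: hit
5: fault, evict 1, frames (0 4 5)
0: hit
4: hit
0: hit
Hits: 12.

12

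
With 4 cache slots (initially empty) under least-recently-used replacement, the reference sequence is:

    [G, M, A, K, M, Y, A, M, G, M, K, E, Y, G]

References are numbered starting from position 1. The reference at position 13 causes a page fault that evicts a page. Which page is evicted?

G

pos 1: G: miss, frames (G)
pos 2: M: miss, frames (G M)
pos 3: A: miss, frames (G M A)
pos 4: K: miss, frames (G M A K)
pos 5: M: hit
pos 6: Y: miss, evict G, frames (A K M Y)
pos 7: A: hit
pos 8: M: hit
pos 9: G: miss, evict K, frames (Y A M G)
pos 10: M: hit
pos 11: K: miss, evict Y, frames (A G M K)
pos 12: E: miss, evict A, frames (G M K E)
pos 13: Y: miss, evict G, frames (M K E Y)
At position 13, page G is evicted.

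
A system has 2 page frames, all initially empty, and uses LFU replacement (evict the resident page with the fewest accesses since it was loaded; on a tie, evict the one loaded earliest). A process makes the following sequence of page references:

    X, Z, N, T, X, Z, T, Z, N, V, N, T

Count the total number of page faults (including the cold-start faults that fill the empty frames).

X → fault, frames {X}
Z → fault, frames {X,Z}
N → fault, evict X, frames {Z,N}
T → fault, evict Z, frames {N,T}
X → fault, evict N, frames {T,X}
Z → fault, evict T, frames {X,Z}
T → fault, evict X, frames {Z,T}
Z → hit
N → fault, evict T, frames {Z,N}
V → fault, evict N, frames {Z,V}
N → fault, evict V, frames {Z,N}
T → fault, evict N, frames {Z,T}
Page faults: 11.

11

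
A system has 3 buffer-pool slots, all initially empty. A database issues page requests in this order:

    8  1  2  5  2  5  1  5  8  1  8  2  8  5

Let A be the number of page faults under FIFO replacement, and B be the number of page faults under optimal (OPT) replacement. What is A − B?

2

Under FIFO: F F F F . . . . F F . F . F → 8 faults.
Under OPT: F F F F . . . . F . . . . F → 6 faults.
A − B = 8 − 6 = 2.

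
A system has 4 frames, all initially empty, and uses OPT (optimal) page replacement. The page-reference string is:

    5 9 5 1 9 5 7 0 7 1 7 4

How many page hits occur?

5 -> fault, frames {5}
9 -> fault, frames {5,9}
5 -> hit
1 -> fault, frames {5,9,1}
9 -> hit
5 -> hit
7 -> fault, frames {5,9,1,7}
0 -> fault, evict 9, frames {5,1,7,0}
7 -> hit
1 -> hit
7 -> hit
4 -> fault, evict 0, frames {5,1,7,4}
Hits: 6.

6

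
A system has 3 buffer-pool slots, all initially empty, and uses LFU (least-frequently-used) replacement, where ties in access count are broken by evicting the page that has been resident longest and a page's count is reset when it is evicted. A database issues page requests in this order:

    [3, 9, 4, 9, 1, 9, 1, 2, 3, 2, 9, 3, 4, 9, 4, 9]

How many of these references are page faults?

9

3: miss, frames (3)
9: miss, frames (3 9)
4: miss, frames (3 9 4)
9: hit
1: miss, evict 3, frames (9 4 1)
9: hit
1: hit
2: miss, evict 4, frames (9 1 2)
3: miss, evict 2, frames (9 1 3)
2: miss, evict 3, frames (9 1 2)
9: hit
3: miss, evict 2, frames (9 1 3)
4: miss, evict 3, frames (9 1 4)
9: hit
4: hit
9: hit
Page faults: 9.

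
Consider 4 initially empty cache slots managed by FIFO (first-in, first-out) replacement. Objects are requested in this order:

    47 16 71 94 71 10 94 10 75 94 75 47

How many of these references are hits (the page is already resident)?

5

47 → miss, frames [47]
16 → miss, frames [47, 16]
71 → miss, frames [47, 16, 71]
94 → miss, frames [47, 16, 71, 94]
71 → hit
10 → miss, evict 47, frames [16, 71, 94, 10]
94 → hit
10 → hit
75 → miss, evict 16, frames [71, 94, 10, 75]
94 → hit
75 → hit
47 → miss, evict 71, frames [94, 10, 75, 47]
Hits: 5.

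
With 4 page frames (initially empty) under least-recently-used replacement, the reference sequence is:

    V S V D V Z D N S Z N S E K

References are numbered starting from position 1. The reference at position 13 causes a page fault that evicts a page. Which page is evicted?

pos 1: V: miss, frames (V)
pos 2: S: miss, frames (V S)
pos 3: V: hit
pos 4: D: miss, frames (S V D)
pos 5: V: hit
pos 6: Z: miss, frames (S D V Z)
pos 7: D: hit
pos 8: N: miss, evict S, frames (V Z D N)
pos 9: S: miss, evict V, frames (Z D N S)
pos 10: Z: hit
pos 11: N: hit
pos 12: S: hit
pos 13: E: miss, evict D, frames (Z N S E)
At position 13, page D is evicted.

D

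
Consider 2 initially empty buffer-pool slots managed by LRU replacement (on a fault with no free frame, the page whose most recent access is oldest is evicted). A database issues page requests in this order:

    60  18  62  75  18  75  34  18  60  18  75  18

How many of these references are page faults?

60 -> miss, frames [60]
18 -> miss, frames [60, 18]
62 -> miss, evict 60, frames [18, 62]
75 -> miss, evict 18, frames [62, 75]
18 -> miss, evict 62, frames [75, 18]
75 -> hit
34 -> miss, evict 18, frames [75, 34]
18 -> miss, evict 75, frames [34, 18]
60 -> miss, evict 34, frames [18, 60]
18 -> hit
75 -> miss, evict 60, frames [18, 75]
18 -> hit
Page faults: 9.

9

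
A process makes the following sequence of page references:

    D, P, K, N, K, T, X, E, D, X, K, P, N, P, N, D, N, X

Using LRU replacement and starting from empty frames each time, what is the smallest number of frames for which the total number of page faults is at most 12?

5

f=1: 18 faults
f=2: 14 faults
f=3: 13 faults
f=4: 13 faults
f=5: 10 faults
f=6: 10 faults
f=7: 7 faults
Smallest f with faults ≤ 12 is 5.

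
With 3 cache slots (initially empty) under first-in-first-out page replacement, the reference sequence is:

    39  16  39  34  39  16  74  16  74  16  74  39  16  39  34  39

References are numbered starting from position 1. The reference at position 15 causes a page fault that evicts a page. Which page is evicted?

pos 1: 39: miss, frames (39)
pos 2: 16: miss, frames (39 16)
pos 3: 39: hit
pos 4: 34: miss, frames (39 16 34)
pos 5: 39: hit
pos 6: 16: hit
pos 7: 74: miss, evict 39, frames (16 34 74)
pos 8: 16: hit
pos 9: 74: hit
pos 10: 16: hit
pos 11: 74: hit
pos 12: 39: miss, evict 16, frames (34 74 39)
pos 13: 16: miss, evict 34, frames (74 39 16)
pos 14: 39: hit
pos 15: 34: miss, evict 74, frames (39 16 34)
At position 15, page 74 is evicted.

74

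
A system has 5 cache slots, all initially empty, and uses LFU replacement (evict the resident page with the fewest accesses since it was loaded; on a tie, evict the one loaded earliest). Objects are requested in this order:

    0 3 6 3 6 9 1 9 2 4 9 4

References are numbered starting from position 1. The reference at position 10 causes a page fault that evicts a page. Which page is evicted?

1

pos 1: 0 → fault, frames [0]
pos 2: 3 → fault, frames [0, 3]
pos 3: 6 → fault, frames [0, 3, 6]
pos 4: 3 → hit
pos 5: 6 → hit
pos 6: 9 → fault, frames [0, 3, 6, 9]
pos 7: 1 → fault, frames [0, 3, 6, 9, 1]
pos 8: 9 → hit
pos 9: 2 → fault, evict 0, frames [3, 6, 9, 1, 2]
pos 10: 4 → fault, evict 1, frames [3, 6, 9, 2, 4]
At position 10, page 1 is evicted.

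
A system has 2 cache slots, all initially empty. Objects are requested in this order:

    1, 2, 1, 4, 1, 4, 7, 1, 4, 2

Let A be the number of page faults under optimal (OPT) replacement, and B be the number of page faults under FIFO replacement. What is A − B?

-1

Under OPT: F F . F . . F . F F → 6 faults.
Under FIFO: F F . F F . F . F F → 7 faults.
A − B = 6 − 7 = -1.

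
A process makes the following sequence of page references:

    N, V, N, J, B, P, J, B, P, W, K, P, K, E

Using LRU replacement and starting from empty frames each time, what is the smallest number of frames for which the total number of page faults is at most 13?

f=1: 14 faults
f=2: 12 faults
f=3: 8 faults
f=4: 8 faults
f=5: 8 faults
f=6: 8 faults
f=7: 8 faults
f=8: 8 faults
Smallest f with faults ≤ 13 is 2.

2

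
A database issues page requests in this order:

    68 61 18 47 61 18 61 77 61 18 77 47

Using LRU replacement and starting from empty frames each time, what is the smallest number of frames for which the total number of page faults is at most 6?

3

f=1: 12 faults
f=2: 10 faults
f=3: 6 faults
f=4: 5 faults
f=5: 5 faults
Smallest f with faults ≤ 6 is 3.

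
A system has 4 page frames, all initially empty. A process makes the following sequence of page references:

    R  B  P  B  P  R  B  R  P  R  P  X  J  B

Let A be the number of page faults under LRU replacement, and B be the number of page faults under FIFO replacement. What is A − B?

1

Under LRU: F F F . . . . . . . . F F F → 6 faults.
Under FIFO: F F F . . . . . . . . F F . → 5 faults.
A − B = 6 − 5 = 1.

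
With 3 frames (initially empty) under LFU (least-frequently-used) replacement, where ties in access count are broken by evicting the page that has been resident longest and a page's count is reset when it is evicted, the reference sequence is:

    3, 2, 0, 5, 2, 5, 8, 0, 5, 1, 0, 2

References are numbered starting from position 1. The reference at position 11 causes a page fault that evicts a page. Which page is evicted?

pos 1: 3: miss, frames [3]
pos 2: 2: miss, frames [3, 2]
pos 3: 0: miss, frames [3, 2, 0]
pos 4: 5: miss, evict 3, frames [2, 0, 5]
pos 5: 2: hit
pos 6: 5: hit
pos 7: 8: miss, evict 0, frames [2, 5, 8]
pos 8: 0: miss, evict 8, frames [2, 5, 0]
pos 9: 5: hit
pos 10: 1: miss, evict 0, frames [2, 5, 1]
pos 11: 0: miss, evict 1, frames [2, 5, 0]
At position 11, page 1 is evicted.

1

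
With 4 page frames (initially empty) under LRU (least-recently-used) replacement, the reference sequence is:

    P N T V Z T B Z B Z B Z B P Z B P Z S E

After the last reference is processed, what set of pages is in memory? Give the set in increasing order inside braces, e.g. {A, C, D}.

P → miss, frames [P]
N → miss, frames [P, N]
T → miss, frames [P, N, T]
V → miss, frames [P, N, T, V]
Z → miss, evict P, frames [N, T, V, Z]
T → hit
B → miss, evict N, frames [V, Z, T, B]
Z → hit
B → hit
Z → hit
B → hit
Z → hit
B → hit
P → miss, evict V, frames [T, Z, B, P]
Z → hit
B → hit
P → hit
Z → hit
S → miss, evict T, frames [B, P, Z, S]
E → miss, evict B, frames [P, Z, S, E]

{E, P, S, Z}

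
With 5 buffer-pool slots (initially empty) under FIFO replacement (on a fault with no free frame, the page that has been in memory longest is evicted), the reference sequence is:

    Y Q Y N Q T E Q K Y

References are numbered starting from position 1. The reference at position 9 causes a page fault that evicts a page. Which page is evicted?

pos 1: Y → fault, frames {Y}
pos 2: Q → fault, frames {Y,Q}
pos 3: Y → hit
pos 4: N → fault, frames {Y,Q,N}
pos 5: Q → hit
pos 6: T → fault, frames {Y,Q,N,T}
pos 7: E → fault, frames {Y,Q,N,T,E}
pos 8: Q → hit
pos 9: K → fault, evict Y, frames {Q,N,T,E,K}
At position 9, page Y is evicted.

Y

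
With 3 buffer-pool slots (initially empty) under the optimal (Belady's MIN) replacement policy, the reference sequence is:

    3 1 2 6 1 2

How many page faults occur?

3 → fault, frames [3]
1 → fault, frames [3, 1]
2 → fault, frames [3, 1, 2]
6 → fault, evict 3, frames [1, 2, 6]
1 → hit
2 → hit
Page faults: 4.

4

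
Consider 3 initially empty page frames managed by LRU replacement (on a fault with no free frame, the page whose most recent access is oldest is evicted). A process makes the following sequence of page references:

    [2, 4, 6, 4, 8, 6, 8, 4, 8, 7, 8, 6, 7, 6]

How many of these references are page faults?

6

2 -> miss, frames (2)
4 -> miss, frames (2 4)
6 -> miss, frames (2 4 6)
4 -> hit
8 -> miss, evict 2, frames (6 4 8)
6 -> hit
8 -> hit
4 -> hit
8 -> hit
7 -> miss, evict 6, frames (4 8 7)
8 -> hit
6 -> miss, evict 4, frames (7 8 6)
7 -> hit
6 -> hit
Page faults: 6.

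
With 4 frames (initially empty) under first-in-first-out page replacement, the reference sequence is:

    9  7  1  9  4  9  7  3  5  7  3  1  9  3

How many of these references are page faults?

10

9 -> miss, frames {9}
7 -> miss, frames {9,7}
1 -> miss, frames {9,7,1}
9 -> hit
4 -> miss, frames {9,7,1,4}
9 -> hit
7 -> hit
3 -> miss, evict 9, frames {7,1,4,3}
5 -> miss, evict 7, frames {1,4,3,5}
7 -> miss, evict 1, frames {4,3,5,7}
3 -> hit
1 -> miss, evict 4, frames {3,5,7,1}
9 -> miss, evict 3, frames {5,7,1,9}
3 -> miss, evict 5, frames {7,1,9,3}
Page faults: 10.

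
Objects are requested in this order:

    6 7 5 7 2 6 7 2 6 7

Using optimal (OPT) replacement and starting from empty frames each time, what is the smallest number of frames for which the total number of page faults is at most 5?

3

f=1: 10 faults
f=2: 7 faults
f=3: 4 faults
f=4: 4 faults
Smallest f with faults ≤ 5 is 3.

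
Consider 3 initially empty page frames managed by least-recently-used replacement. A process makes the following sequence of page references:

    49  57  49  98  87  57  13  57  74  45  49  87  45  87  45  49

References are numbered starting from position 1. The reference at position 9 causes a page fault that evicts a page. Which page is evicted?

pos 1: 49 → fault, frames {49}
pos 2: 57 → fault, frames {49,57}
pos 3: 49 → hit
pos 4: 98 → fault, frames {57,49,98}
pos 5: 87 → fault, evict 57, frames {49,98,87}
pos 6: 57 → fault, evict 49, frames {98,87,57}
pos 7: 13 → fault, evict 98, frames {87,57,13}
pos 8: 57 → hit
pos 9: 74 → fault, evict 87, frames {13,57,74}
At position 9, page 87 is evicted.

87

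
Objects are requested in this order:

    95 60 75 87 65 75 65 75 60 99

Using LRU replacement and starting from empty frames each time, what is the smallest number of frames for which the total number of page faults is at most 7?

3

f=1: 10 faults
f=2: 8 faults
f=3: 7 faults
f=4: 6 faults
f=5: 6 faults
f=6: 6 faults
Smallest f with faults ≤ 7 is 3.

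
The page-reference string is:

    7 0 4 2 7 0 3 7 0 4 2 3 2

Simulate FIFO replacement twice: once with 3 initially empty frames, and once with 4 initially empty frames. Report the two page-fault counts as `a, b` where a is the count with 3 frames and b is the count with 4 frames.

9, 10

3 frames: F F F F F F F . . F F . . → 9 faults.
4 frames: F F F F . . F F F F F F . → 10 faults.
10 > 9: adding a frame increased faults — Belady's anomaly.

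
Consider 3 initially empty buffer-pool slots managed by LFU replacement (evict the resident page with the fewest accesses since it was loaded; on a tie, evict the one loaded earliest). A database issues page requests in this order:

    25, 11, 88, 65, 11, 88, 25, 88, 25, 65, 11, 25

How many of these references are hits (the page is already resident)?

5

25 → fault, frames [25]
11 → fault, frames [25, 11]
88 → fault, frames [25, 11, 88]
65 → fault, evict 25, frames [11, 88, 65]
11 → hit
88 → hit
25 → fault, evict 65, frames [11, 88, 25]
88 → hit
25 → hit
65 → fault, evict 11, frames [88, 25, 65]
11 → fault, evict 65, frames [88, 25, 11]
25 → hit
Hits: 5.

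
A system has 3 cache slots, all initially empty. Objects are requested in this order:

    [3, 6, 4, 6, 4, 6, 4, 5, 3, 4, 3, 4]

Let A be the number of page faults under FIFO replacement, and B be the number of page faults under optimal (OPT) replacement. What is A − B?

Under FIFO: F F F . . . . F F . . . → 5 faults.
Under OPT: F F F . . . . F . . . . → 4 faults.
A − B = 5 − 4 = 1.

1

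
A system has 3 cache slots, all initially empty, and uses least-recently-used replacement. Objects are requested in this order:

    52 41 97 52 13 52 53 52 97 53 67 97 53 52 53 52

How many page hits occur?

8

52 → fault, frames {52}
41 → fault, frames {52,41}
97 → fault, frames {52,41,97}
52 → hit
13 → fault, evict 41, frames {97,52,13}
52 → hit
53 → fault, evict 97, frames {13,52,53}
52 → hit
97 → fault, evict 13, frames {53,52,97}
53 → hit
67 → fault, evict 52, frames {97,53,67}
97 → hit
53 → hit
52 → fault, evict 67, frames {97,53,52}
53 → hit
52 → hit
Hits: 8.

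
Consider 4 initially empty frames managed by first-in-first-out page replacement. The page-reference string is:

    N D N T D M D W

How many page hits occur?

3

N → miss, frames {N}
D → miss, frames {N,D}
N → hit
T → miss, frames {N,D,T}
D → hit
M → miss, frames {N,D,T,M}
D → hit
W → miss, evict N, frames {D,T,M,W}
Hits: 3.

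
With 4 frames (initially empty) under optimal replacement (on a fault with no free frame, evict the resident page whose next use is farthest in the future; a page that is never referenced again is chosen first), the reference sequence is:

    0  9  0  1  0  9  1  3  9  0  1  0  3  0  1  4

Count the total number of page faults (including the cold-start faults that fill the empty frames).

5

0: fault, frames {0}
9: fault, frames {0,9}
0: hit
1: fault, frames {0,9,1}
0: hit
9: hit
1: hit
3: fault, frames {0,9,1,3}
9: hit
0: hit
1: hit
0: hit
3: hit
0: hit
1: hit
4: fault, evict 3, frames {0,9,1,4}
Page faults: 5.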